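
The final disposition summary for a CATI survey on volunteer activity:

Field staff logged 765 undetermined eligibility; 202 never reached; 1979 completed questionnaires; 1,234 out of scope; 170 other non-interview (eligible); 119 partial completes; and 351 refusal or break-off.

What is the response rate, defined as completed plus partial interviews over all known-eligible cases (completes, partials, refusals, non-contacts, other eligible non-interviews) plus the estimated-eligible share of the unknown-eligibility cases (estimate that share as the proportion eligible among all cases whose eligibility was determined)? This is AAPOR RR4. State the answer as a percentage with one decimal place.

Num = 1979 + 119 = 2098
Eligible (known) = 1979 + 119 + 351 + 202 + 170 = 2821
e = 2821 / (2821 + 1234) = 2821 / 4055 = 0.6957
e × U = 0.6957 × 765 = 532.21
Base = 2821 + 532.21 = 3353.21
RR4 = 2098 / 3353.21 = 0.6257

62.6%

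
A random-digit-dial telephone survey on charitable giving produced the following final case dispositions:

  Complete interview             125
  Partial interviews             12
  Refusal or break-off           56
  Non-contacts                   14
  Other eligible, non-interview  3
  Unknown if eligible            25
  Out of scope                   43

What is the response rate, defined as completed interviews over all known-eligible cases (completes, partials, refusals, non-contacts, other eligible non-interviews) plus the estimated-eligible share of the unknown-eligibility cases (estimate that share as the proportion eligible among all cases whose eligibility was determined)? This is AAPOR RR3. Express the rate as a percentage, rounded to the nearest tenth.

Top → 125
Eligible (known) → 125 + 12 + 56 + 14 + 3 = 210
e = 210 / (210 + 43) = 210 / 253 = 0.8300
Eligible share of unknowns → 0.8300 × 25 = 20.75
Base → 210 + 20.75 = 230.75
RR3 = 125 / 230.75 = 0.5417

54.2%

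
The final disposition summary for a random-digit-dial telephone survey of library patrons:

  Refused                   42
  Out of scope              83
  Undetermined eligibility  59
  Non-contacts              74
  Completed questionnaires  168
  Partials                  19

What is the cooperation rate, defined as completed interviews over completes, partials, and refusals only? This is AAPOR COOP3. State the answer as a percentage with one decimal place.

73.4%

Top = 168
Base = 168 + 19 + 42 = 229
COOP3 = 168 / 229 = 0.7336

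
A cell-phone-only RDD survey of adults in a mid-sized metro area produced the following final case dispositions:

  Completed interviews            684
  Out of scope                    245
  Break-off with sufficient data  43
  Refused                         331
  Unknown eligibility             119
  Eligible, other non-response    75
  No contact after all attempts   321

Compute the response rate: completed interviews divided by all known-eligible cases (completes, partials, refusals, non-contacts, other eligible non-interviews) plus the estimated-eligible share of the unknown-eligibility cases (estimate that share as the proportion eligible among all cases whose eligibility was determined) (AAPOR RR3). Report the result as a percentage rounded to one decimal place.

44.0%

Numerator: 684
Eligible (known): 684 + 43 + 331 + 321 + 75 = 1454
e = 1454 / (1454 + 245) = 1454 / 1699 = 0.8558
Estimated eligible among unknowns: 0.8558 × 119 = 101.84
Base: 1454 + 101.84 = 1555.84
RR3 = 684 / 1555.84 = 0.4396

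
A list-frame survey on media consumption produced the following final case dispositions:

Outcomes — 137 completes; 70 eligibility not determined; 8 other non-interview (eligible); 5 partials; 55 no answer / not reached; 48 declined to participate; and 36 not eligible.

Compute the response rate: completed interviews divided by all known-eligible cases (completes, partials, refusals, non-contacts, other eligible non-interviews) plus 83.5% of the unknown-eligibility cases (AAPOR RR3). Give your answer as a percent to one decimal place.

Num: 137
Known eligible: 137 + 5 + 48 + 55 + 8 = 253
e × U: 0.8350 × 70 = 58.45
Base: 253 + 58.45 = 311.45
RR3 = 137 / 311.45 = 0.4399

44.0%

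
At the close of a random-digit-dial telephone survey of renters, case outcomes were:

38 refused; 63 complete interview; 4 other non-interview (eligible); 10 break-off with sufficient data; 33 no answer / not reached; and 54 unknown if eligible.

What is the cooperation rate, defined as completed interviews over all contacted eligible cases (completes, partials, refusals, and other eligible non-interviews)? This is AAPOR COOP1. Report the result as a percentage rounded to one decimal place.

54.8%

Num: 63
Denom: 63 + 10 + 38 + 4 = 115
COOP1 = 63 / 115 = 0.5478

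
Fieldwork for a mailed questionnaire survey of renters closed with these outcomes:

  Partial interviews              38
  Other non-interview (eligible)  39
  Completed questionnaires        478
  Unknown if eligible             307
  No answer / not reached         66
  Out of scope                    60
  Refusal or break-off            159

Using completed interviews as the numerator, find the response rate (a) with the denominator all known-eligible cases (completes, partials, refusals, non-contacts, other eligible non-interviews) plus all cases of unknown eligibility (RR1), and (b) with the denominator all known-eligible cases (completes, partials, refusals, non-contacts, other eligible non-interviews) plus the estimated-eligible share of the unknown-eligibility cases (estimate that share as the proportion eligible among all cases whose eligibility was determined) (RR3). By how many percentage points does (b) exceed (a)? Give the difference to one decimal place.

Num: 478
Denom: 478 + 38 + 159 + 66 + 39 + 307 = 1087
RR1 = 478 / 1087 = 0.4397
Known eligible: 478 + 38 + 159 + 66 + 39 = 780
e = 780 / (780 + 60) = 780 / 840 = 0.9286
e × U: 0.9286 × 307 = 285.08
Denom: 780 + 285.08 = 1065.08
RR3 = 478 / 1065.08 = 0.4488
Difference = 44.88 − 43.97 = 0.91 percentage points

0.9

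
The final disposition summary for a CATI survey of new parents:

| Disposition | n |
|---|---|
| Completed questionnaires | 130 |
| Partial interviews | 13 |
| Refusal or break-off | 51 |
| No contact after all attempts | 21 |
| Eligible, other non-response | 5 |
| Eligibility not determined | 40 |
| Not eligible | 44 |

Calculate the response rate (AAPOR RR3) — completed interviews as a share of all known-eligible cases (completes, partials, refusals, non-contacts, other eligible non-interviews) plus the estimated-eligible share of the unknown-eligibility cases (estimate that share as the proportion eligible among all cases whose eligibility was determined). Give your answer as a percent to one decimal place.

Numerator: 130
Eligible (known): 130 + 13 + 51 + 21 + 5 = 220
e = 220 / (220 + 44) = 220 / 264 = 0.8333
Eligible share of unknowns: 0.8333 × 40 = 33.33
Denominator: 220 + 33.33 = 253.33
RR3 = 130 / 253.33 = 0.5132

51.3%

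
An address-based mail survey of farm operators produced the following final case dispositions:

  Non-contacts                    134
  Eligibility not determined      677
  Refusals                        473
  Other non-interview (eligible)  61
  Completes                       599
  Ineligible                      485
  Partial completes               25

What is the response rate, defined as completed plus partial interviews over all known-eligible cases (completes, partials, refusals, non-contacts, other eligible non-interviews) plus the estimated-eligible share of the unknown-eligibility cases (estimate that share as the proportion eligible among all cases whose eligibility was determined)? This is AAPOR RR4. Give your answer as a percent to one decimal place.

35.0%

Num = 599 + 25 = 624
Eligible (known) = 599 + 25 + 473 + 134 + 61 = 1292
e = 1292 / (1292 + 485) = 1292 / 1777 = 0.7271
e × U = 0.7271 × 677 = 492.25
Denominator = 1292 + 492.25 = 1784.25
RR4 = 624 / 1784.25 = 0.3497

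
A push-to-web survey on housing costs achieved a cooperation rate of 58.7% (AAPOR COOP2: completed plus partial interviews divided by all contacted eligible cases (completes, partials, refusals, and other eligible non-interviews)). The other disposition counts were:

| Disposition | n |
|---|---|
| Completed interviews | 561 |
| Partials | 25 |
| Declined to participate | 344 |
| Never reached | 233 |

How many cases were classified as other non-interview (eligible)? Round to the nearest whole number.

Top: 561 + 25 = 586
COOP2 = 586 / D = 0.587
D = 586 / 0.587 = 998.3
Other denominator terms total 930
other non-interview (eligible) = 998.3 − 930 ≈ 68

68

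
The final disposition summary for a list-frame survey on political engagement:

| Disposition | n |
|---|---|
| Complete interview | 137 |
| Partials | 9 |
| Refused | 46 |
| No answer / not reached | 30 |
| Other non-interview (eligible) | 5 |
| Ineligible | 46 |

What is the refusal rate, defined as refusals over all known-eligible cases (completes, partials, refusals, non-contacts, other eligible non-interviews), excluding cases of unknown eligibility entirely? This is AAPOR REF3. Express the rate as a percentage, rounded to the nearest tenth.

Num: 46
Base: 137 + 9 + 46 + 30 + 5 = 227
REF3 = 46 / 227 = 0.2026

20.3%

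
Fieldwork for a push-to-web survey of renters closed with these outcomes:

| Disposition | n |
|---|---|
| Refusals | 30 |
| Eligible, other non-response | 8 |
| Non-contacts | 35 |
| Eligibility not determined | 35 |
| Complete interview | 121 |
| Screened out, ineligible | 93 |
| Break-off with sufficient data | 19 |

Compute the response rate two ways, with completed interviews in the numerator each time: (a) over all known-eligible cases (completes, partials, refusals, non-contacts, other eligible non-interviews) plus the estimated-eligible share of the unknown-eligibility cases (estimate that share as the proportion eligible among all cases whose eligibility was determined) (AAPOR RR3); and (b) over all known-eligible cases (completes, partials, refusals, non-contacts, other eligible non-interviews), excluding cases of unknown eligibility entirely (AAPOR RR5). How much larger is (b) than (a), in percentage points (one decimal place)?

5.8

Top → 121
Known eligible → 121 + 19 + 30 + 35 + 8 = 213
e = 213 / (213 + 93) = 213 / 306 = 0.6961
Eligible share of unknowns → 0.6961 × 35 = 24.36
Denominator → 213 + 24.36 = 237.36
RR3 = 121 / 237.36 = 0.5098
Denominator → 121 + 19 + 30 + 35 + 8 = 213
RR5 = 121 / 213 = 0.5681
Difference = 56.81 − 50.98 = 5.83 percentage points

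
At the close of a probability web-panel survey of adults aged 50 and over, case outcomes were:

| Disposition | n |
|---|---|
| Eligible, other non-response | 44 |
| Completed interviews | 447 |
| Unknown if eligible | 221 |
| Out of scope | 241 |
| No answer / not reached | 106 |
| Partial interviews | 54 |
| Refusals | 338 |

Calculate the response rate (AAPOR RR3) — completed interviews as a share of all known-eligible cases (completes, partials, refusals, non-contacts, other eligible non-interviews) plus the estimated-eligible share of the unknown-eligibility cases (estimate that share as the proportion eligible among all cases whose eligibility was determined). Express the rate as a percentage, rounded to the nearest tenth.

38.3%

Numerator: 447
Determined eligible: 447 + 54 + 338 + 106 + 44 = 989
e = 989 / (989 + 241) = 989 / 1230 = 0.8041
e × U: 0.8041 × 221 = 177.71
Base: 989 + 177.71 = 1166.71
RR3 = 447 / 1166.71 = 0.3831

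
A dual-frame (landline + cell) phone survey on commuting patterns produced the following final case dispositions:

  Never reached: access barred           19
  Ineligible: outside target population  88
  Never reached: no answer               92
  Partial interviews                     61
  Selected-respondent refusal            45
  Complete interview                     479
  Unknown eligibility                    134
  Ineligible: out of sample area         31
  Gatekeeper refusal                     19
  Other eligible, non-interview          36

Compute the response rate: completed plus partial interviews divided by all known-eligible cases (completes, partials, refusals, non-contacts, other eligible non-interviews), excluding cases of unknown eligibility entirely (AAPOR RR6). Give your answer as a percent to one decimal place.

Refusals = 19 + 45 = 64
No answer / not reached = 92 + 19 = 111
Out of scope = 88 + 31 = 119
Top = 479 + 61 = 540
Denom = 479 + 61 + 64 + 111 + 36 = 751
RR6 = 540 / 751 = 0.7190

71.9%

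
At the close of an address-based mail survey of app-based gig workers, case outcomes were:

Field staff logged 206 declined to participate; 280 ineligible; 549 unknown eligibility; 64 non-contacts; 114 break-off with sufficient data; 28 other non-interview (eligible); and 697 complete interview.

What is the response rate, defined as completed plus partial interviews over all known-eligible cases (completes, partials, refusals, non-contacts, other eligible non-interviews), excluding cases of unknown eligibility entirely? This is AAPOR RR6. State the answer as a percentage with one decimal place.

73.1%

Num → 697 + 114 = 811
Denom → 697 + 114 + 206 + 64 + 28 = 1109
RR6 = 811 / 1109 = 0.7313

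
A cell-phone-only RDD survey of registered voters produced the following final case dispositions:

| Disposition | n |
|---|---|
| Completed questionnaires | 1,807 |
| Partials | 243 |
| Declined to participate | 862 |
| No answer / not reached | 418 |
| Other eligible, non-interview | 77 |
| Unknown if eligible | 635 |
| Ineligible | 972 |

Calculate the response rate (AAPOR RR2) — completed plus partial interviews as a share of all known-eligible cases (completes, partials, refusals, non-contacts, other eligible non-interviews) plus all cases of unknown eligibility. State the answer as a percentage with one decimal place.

Numerator → 1807 + 243 = 2050
Base → 1807 + 243 + 862 + 418 + 77 + 635 = 4042
RR2 = 2050 / 4042 = 0.5072

50.7%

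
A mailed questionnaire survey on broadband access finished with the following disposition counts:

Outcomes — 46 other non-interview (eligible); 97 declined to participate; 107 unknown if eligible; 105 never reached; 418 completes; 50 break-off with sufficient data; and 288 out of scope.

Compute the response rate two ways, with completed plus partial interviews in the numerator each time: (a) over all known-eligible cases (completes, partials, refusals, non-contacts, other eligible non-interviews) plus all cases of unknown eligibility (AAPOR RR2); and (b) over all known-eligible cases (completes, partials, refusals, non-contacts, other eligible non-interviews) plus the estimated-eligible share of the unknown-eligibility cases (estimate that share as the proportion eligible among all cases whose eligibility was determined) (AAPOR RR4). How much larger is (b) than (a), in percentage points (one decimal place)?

Num = 418 + 50 = 468
Denominator = 418 + 50 + 97 + 105 + 46 + 107 = 823
RR2 = 468 / 823 = 0.5687
Determined eligible = 418 + 50 + 97 + 105 + 46 = 716
e = 716 / (716 + 288) = 716 / 1004 = 0.7131
Estimated eligible among unknowns = 0.7131 × 107 = 76.30
Denominator = 716 + 76.30 = 792.30
RR4 = 468 / 792.30 = 0.5907
Difference = 59.07 − 56.87 = 2.20 percentage points

2.2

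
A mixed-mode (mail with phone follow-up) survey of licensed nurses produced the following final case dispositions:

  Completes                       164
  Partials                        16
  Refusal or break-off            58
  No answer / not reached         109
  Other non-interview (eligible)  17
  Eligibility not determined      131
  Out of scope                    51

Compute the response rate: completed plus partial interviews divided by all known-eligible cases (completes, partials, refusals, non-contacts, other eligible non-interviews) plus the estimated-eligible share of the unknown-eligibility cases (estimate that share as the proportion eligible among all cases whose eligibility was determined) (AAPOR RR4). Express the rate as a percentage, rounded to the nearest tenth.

Top = 164 + 16 = 180
Known eligible = 164 + 16 + 58 + 109 + 17 = 364
e = 364 / (364 + 51) = 364 / 415 = 0.8771
Eligible share of unknowns = 0.8771 × 131 = 114.90
Base = 364 + 114.90 = 478.90
RR4 = 180 / 478.90 = 0.3759

37.6%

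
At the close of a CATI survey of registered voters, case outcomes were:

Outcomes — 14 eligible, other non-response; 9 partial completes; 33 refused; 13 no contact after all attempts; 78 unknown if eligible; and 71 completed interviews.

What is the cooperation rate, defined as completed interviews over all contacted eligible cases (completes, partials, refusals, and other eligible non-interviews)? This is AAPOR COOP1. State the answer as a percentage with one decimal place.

Numerator = 71
Denominator = 71 + 9 + 33 + 14 = 127
COOP1 = 71 / 127 = 0.5591

55.9%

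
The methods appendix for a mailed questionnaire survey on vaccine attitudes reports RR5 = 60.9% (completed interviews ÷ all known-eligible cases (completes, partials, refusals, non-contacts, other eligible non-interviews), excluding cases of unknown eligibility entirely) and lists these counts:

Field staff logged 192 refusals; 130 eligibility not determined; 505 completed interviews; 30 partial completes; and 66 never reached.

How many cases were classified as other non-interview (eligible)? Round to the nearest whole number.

36

RR5 = 505 / D = 0.609
D = 505 / 0.609 = 829.2
Other denominator terms total 793
other non-interview (eligible) = 829.2 − 793 ≈ 36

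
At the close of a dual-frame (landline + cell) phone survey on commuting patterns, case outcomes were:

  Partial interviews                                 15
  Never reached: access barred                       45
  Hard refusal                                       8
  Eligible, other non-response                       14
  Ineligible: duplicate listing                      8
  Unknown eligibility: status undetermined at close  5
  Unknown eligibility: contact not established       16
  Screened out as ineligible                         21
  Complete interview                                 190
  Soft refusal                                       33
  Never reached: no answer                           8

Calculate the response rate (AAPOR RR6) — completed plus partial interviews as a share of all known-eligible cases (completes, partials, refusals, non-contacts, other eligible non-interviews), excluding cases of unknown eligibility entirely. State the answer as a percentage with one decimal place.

Refusal or break-off = 8 + 33 = 41
Never reached = 8 + 45 = 53
Unknown eligibility = 16 + 5 = 21
Ineligible = 21 + 8 = 29
Num: 190 + 15 = 205
Denominator: 190 + 15 + 41 + 53 + 14 = 313
RR6 = 205 / 313 = 0.6550

65.5%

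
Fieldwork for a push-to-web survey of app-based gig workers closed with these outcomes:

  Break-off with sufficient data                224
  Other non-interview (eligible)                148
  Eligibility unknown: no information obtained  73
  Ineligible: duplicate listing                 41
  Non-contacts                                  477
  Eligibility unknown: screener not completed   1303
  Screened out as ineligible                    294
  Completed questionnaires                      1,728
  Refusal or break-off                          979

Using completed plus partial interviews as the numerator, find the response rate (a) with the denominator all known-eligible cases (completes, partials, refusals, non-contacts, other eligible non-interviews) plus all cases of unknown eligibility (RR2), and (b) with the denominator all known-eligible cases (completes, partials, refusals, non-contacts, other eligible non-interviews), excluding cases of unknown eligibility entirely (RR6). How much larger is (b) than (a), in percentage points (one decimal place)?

15.3

Unknown eligibility = 1303 + 73 = 1376
Screened out, ineligible = 294 + 41 = 335
Top → 1728 + 224 = 1952
Base → 1728 + 224 + 979 + 477 + 148 + 1376 = 4932
RR2 = 1952 / 4932 = 0.3958
Base → 1728 + 224 + 979 + 477 + 148 = 3556
RR6 = 1952 / 3556 = 0.5489
Difference = 54.89 − 39.58 = 15.31 percentage points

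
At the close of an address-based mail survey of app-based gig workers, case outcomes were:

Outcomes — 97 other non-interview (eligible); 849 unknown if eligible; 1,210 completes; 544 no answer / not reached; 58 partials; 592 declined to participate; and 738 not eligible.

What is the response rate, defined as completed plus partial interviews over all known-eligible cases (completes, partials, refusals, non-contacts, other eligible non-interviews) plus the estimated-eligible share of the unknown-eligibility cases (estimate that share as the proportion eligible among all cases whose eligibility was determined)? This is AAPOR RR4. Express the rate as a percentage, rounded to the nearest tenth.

40.2%

Num = 1210 + 58 = 1268
Known eligible = 1210 + 58 + 592 + 544 + 97 = 2501
e = 2501 / (2501 + 738) = 2501 / 3239 = 0.7722
Estimated eligible among unknowns = 0.7722 × 849 = 655.60
Denominator = 2501 + 655.60 = 3156.60
RR4 = 1268 / 3156.60 = 0.4017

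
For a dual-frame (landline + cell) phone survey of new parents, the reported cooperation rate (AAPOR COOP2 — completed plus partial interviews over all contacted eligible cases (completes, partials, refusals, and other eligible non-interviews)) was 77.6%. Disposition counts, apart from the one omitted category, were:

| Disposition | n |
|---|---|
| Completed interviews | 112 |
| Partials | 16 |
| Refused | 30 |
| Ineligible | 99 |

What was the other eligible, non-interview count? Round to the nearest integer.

Numerator = 112 + 16 = 128
COOP2 = 128 / D = 0.776
D = 128 / 0.776 = 164.9
Rest of base = 158
other eligible, non-interview = 164.9 − 158 ≈ 7

7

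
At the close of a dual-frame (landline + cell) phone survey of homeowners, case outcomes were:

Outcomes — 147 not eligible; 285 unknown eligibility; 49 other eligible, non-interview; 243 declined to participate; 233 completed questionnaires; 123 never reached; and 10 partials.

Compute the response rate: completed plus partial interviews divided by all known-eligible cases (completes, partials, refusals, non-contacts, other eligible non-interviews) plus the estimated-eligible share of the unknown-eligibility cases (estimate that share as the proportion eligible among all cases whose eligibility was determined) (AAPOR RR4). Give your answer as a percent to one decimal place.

27.3%

Top = 233 + 10 = 243
Eligible (known) = 233 + 10 + 243 + 123 + 49 = 658
e = 658 / (658 + 147) = 658 / 805 = 0.8174
e × U = 0.8174 × 285 = 232.96
Base = 658 + 232.96 = 890.96
RR4 = 243 / 890.96 = 0.2727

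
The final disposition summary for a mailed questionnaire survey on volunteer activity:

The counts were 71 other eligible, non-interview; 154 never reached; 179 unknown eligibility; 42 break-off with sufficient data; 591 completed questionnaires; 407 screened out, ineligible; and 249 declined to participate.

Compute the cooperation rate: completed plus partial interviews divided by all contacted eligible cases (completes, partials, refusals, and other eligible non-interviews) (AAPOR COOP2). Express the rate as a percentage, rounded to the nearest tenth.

Top = 591 + 42 = 633
Denominator = 591 + 42 + 249 + 71 = 953
COOP2 = 633 / 953 = 0.6642

66.4%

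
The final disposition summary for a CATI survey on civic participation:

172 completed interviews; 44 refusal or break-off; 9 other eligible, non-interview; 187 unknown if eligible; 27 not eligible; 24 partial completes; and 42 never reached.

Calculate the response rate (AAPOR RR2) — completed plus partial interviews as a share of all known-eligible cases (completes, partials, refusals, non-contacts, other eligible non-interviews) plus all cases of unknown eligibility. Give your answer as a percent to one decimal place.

41.0%

Num: 172 + 24 = 196
Denom: 172 + 24 + 44 + 42 + 9 + 187 = 478
RR2 = 196 / 478 = 0.4100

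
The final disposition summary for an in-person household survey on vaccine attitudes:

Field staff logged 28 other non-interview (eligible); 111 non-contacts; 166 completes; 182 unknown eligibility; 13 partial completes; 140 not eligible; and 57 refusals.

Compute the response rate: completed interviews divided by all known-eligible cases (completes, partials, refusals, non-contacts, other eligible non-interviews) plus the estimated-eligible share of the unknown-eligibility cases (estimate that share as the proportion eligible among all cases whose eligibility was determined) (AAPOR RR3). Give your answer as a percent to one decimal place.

Top = 166
Determined eligible = 166 + 13 + 57 + 111 + 28 = 375
e = 375 / (375 + 140) = 375 / 515 = 0.7282
Estimated eligible among unknowns = 0.7282 × 182 = 132.53
Denom = 375 + 132.53 = 507.53
RR3 = 166 / 507.53 = 0.3271

32.7%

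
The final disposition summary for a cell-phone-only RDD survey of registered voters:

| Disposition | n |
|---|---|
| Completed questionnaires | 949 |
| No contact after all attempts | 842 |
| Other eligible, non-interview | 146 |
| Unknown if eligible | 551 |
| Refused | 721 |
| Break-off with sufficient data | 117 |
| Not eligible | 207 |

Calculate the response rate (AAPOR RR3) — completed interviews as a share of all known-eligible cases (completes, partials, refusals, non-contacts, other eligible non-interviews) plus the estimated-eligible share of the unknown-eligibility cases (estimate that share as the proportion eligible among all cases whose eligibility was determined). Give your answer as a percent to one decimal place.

28.9%

Num → 949
Eligible (known) → 949 + 117 + 721 + 842 + 146 = 2775
e = 2775 / (2775 + 207) = 2775 / 2982 = 0.9306
e × U → 0.9306 × 551 = 512.76
Denom → 2775 + 512.76 = 3287.76
RR3 = 949 / 3287.76 = 0.2886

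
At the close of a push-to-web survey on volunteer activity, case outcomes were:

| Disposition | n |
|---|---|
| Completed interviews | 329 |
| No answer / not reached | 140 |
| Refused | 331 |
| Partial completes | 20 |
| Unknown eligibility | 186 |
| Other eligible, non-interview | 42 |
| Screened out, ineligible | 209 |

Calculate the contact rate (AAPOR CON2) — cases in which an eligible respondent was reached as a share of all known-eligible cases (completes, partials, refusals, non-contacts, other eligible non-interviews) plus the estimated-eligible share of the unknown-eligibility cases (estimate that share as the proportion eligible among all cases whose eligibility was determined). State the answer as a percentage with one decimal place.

Top: 329 + 20 + 331 + 42 = 722
Determined eligible: 329 + 20 + 331 + 140 + 42 = 862
e = 862 / (862 + 209) = 862 / 1071 = 0.8049
Eligible share of unknowns: 0.8049 × 186 = 149.71
Base: 862 + 149.71 = 1011.71
CON2 = 722 / 1011.71 = 0.7136

71.4%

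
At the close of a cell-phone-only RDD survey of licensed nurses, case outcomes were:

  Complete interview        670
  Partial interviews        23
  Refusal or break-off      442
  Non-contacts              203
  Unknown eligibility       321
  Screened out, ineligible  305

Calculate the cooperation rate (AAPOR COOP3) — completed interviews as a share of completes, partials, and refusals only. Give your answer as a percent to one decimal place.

59.0%

Numerator = 670
Denom = 670 + 23 + 442 = 1135
COOP3 = 670 / 1135 = 0.5903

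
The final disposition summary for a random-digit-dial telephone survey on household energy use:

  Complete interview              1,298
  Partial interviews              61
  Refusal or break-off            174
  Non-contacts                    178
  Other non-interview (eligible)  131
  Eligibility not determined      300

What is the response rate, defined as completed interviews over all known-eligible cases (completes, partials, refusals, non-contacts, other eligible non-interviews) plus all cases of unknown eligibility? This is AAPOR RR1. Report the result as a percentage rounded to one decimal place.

Numerator = 1298
Denom = 1298 + 61 + 174 + 178 + 131 + 300 = 2142
RR1 = 1298 / 2142 = 0.6060

60.6%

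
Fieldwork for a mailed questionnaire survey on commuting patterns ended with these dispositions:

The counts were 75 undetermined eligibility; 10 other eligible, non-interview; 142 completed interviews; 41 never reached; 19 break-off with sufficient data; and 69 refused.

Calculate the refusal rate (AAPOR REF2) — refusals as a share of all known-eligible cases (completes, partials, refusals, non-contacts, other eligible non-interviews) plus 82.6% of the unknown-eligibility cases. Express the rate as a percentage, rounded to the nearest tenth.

20.1%

Top → 69
Determined eligible → 142 + 19 + 69 + 41 + 10 = 281
Estimated eligible among unknowns → 0.8260 × 75 = 61.95
Denominator → 281 + 61.95 = 342.95
REF2 = 69 / 342.95 = 0.2012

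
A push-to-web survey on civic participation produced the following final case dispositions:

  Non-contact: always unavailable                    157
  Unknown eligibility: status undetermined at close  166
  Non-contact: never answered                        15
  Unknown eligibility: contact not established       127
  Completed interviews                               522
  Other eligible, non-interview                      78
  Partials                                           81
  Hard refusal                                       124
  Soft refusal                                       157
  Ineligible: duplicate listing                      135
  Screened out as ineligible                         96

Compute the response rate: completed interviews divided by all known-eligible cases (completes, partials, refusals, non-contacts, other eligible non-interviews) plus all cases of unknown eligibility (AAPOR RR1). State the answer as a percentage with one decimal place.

Declined to participate = 124 + 157 = 281
Non-contacts = 15 + 157 = 172
Eligibility not determined = 127 + 166 = 293
Not eligible = 96 + 135 = 231
Numerator = 522
Denominator = 522 + 81 + 281 + 172 + 78 + 293 = 1427
RR1 = 522 / 1427 = 0.3658

36.6%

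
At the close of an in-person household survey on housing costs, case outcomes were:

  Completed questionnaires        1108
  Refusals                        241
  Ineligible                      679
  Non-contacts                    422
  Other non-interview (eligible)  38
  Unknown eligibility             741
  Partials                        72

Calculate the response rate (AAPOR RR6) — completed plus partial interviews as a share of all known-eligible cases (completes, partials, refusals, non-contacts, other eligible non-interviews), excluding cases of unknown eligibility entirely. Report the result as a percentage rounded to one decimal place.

Numerator = 1108 + 72 = 1180
Denominator = 1108 + 72 + 241 + 422 + 38 = 1881
RR6 = 1180 / 1881 = 0.6273

62.7%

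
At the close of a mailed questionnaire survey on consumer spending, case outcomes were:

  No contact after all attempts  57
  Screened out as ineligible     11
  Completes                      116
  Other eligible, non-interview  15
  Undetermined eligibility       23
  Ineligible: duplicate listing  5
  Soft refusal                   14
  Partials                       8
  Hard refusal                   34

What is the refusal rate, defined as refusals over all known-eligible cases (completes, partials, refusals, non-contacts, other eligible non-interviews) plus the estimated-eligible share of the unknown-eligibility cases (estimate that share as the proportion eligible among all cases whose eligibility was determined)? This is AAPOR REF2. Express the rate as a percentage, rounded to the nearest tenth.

Refusal or break-off = 34 + 14 = 48
Out of scope = 11 + 5 = 16
Numerator = 48
Determined eligible = 116 + 8 + 48 + 57 + 15 = 244
e = 244 / (244 + 16) = 244 / 260 = 0.9385
Estimated eligible among unknowns = 0.9385 × 23 = 21.59
Base = 244 + 21.59 = 265.59
REF2 = 48 / 265.59 = 0.1807

18.1%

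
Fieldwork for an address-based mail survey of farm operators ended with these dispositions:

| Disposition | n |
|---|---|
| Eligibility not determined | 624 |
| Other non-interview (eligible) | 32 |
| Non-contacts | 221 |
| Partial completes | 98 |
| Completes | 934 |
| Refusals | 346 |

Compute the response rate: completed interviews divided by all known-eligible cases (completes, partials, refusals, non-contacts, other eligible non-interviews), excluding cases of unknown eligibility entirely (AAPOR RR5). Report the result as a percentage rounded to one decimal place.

Numerator: 934
Denominator: 934 + 98 + 346 + 221 + 32 = 1631
RR5 = 934 / 1631 = 0.5727

57.3%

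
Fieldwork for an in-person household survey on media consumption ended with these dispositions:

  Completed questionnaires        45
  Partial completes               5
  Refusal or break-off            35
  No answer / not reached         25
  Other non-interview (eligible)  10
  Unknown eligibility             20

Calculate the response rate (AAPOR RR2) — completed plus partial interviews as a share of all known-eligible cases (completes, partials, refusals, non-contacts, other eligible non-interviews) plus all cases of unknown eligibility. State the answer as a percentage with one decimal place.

35.7%

Numerator = 45 + 5 = 50
Base = 45 + 5 + 35 + 25 + 10 + 20 = 140
RR2 = 50 / 140 = 0.3571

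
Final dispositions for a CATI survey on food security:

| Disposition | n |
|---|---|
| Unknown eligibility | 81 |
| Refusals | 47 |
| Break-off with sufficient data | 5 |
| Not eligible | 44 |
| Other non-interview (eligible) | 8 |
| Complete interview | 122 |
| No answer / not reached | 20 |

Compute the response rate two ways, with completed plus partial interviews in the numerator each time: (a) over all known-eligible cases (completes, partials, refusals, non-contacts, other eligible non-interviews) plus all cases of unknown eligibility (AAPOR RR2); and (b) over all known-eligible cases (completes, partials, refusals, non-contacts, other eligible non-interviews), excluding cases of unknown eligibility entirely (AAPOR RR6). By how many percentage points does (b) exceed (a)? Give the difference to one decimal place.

18.0

Num: 122 + 5 = 127
Base: 122 + 5 + 47 + 20 + 8 + 81 = 283
RR2 = 127 / 283 = 0.4488
Base: 122 + 5 + 47 + 20 + 8 = 202
RR6 = 127 / 202 = 0.6287
Difference = 62.87 − 44.88 = 17.99 percentage points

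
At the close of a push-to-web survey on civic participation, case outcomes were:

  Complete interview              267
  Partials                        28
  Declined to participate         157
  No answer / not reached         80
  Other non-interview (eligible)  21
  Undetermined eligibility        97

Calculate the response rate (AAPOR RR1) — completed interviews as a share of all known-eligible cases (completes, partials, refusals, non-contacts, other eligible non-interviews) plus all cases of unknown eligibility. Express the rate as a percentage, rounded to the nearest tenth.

Top: 267
Base: 267 + 28 + 157 + 80 + 21 + 97 = 650
RR1 = 267 / 650 = 0.4108

41.1%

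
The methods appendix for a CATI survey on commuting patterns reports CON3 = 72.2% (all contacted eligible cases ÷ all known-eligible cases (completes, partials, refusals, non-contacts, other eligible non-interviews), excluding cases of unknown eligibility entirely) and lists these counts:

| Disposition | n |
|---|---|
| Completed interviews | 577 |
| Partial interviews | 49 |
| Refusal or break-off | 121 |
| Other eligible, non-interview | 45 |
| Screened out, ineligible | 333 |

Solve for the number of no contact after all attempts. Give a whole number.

Top → 577 + 49 + 121 + 45 = 792
CON3 = 792 / D = 0.722
D = 792 / 0.722 = 1097.0
Remaining denominator categories sum to 792
no contact after all attempts = 1097.0 − 792 ≈ 305

305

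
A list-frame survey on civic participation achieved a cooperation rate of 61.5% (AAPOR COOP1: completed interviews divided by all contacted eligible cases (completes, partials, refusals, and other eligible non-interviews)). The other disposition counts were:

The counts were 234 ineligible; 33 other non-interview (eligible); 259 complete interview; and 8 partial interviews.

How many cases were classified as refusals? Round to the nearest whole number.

COOP1 = 259 / D = 0.615
D = 259 / 0.615 = 421.1
Other denominator terms total 300
refusals = 421.1 − 300 ≈ 121

121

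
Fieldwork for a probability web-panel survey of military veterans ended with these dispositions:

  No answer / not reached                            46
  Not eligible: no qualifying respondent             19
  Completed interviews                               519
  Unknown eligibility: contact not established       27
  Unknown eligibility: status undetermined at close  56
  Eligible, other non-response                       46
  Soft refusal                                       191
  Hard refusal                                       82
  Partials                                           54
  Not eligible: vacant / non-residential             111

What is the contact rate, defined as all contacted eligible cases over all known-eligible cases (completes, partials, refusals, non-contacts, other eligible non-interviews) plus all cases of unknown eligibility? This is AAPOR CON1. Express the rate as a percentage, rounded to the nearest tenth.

Refusals = 82 + 191 = 273
Eligibility not determined = 27 + 56 = 83
Ineligible = 19 + 111 = 130
Numerator → 519 + 54 + 273 + 46 = 892
Base → 519 + 54 + 273 + 46 + 46 + 83 = 1021
CON1 = 892 / 1021 = 0.8737

87.4%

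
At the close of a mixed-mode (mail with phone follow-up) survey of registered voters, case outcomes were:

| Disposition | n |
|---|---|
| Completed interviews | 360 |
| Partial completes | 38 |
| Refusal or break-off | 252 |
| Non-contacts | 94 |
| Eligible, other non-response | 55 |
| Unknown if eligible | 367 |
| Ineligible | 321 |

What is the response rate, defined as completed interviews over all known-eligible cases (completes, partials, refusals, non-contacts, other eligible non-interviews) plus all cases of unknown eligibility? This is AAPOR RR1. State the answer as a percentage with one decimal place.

30.9%

Num = 360
Base = 360 + 38 + 252 + 94 + 55 + 367 = 1166
RR1 = 360 / 1166 = 0.3087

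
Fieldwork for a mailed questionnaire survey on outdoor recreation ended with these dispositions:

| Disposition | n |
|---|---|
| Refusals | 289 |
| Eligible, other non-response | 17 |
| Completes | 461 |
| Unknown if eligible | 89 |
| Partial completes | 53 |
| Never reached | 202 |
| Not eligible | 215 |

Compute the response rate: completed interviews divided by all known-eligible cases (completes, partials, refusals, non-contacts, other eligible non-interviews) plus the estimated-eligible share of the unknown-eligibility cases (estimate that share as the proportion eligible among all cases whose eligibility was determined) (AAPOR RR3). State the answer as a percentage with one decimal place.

42.1%

Num = 461
Known eligible = 461 + 53 + 289 + 202 + 17 = 1022
e = 1022 / (1022 + 215) = 1022 / 1237 = 0.8262
e × U = 0.8262 × 89 = 73.53
Denominator = 1022 + 73.53 = 1095.53
RR3 = 461 / 1095.53 = 0.4208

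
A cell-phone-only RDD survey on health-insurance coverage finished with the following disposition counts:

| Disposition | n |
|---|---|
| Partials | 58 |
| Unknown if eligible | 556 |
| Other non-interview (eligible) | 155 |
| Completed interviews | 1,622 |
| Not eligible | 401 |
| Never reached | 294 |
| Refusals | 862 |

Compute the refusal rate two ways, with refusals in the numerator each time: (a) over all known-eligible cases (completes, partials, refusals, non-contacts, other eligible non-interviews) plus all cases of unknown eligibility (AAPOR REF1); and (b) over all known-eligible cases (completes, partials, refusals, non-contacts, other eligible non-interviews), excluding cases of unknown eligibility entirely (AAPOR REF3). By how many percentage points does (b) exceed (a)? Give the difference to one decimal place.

4.5

Num → 862
Denominator → 1622 + 58 + 862 + 294 + 155 + 556 = 3547
REF1 = 862 / 3547 = 0.2430
Denominator → 1622 + 58 + 862 + 294 + 155 = 2991
REF3 = 862 / 2991 = 0.2882
Difference = 28.82 − 24.30 = 4.52 percentage points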